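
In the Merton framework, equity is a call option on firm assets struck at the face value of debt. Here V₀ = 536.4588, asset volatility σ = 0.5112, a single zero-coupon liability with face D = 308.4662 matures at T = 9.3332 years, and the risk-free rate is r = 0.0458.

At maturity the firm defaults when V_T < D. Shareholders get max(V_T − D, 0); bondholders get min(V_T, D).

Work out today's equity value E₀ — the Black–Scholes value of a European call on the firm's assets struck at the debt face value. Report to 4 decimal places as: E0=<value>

E0=405.4794

Apply the equity-as-call identities (strike 308.4662, horizon 9.3332 years):
d₁ = [ln(V₀/D) + (r + σ²/2)T] / (σ√T)
   = [ln(536.4588/308.4662) + (0.0458 + 0.5·0.5112²)·9.3332] / (0.5112·√9.3332)
   = [0.553377 + 1.646962] / 1.561731 = 1.408911
d₂ = d₁ − σ√T = 1.408911 − 1.561731 = -0.152820
N(d₁) = 0.920569,  N(d₂) = 0.439270,  e^(−rT) = 0.652163
E₀ = V₀·N(d₁) − D·e^(−rT)·N(d₂)
   = 536.4588·0.920569 − 308.4662·0.652163·0.439270 = 405.479359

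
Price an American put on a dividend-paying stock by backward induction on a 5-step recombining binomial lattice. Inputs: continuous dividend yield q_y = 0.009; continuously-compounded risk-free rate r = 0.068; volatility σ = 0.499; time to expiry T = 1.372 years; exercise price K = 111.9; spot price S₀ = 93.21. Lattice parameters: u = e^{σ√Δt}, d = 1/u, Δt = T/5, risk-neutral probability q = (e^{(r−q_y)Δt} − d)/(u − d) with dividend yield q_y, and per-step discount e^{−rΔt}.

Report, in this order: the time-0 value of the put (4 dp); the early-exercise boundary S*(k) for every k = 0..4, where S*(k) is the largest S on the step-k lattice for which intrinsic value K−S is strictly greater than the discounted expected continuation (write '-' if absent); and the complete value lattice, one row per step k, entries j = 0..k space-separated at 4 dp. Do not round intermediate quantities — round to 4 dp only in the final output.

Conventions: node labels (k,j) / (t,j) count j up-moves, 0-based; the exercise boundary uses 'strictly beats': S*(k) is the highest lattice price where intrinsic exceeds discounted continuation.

Δt=0.27440  u=1.29874  d=0.76998  q=0.46589  discount=0.98151
step 5 (expiry): payoffs max(K−S,0) = 86.6735 69.3501 40.1303 0.0000 0.0000 0.0000
step 4: (k=4,j=0): S=32.7626, K−S=79.1374, hold=77.1496 ⇒ V=79.1374 exercise | (k=4,j=1): S=55.2612, K−S=56.6388, hold=54.7065 ⇒ V=56.6388 exercise | (k=4,j=2): S=93.2100, K−S=18.6900, hold=21.0378 ⇒ V=21.0378 continue | (k=4,j=3): S=157.2189, K−S=0.0000, hold=0.0000 ⇒ V=0.0000 continue | (k=4,j=4): S=265.1840, K−S=0.0000, hold=0.0000 ⇒ V=0.0000 continue  boundary S*=55.2612
step 3: (k=3,j=0): S=42.5499, K−S=69.3501, hold=67.3864 ⇒ V=69.3501 exercise | (k=3,j=1): S=71.7697, K−S=40.1303, hold=39.3123 ⇒ V=40.1303 exercise | (k=3,j=2): S=121.0553, K−S=0.0000, hold=11.0288 ⇒ V=11.0288 continue | (k=3,j=3): S=204.1860, K−S=0.0000, hold=0.0000 ⇒ V=0.0000 continue  boundary S*=71.7697
step 2: (k=2,j=0): S=55.2612, K−S=56.6388, hold=54.7065 ⇒ V=56.6388 exercise | (k=2,j=1): S=93.2100, K−S=18.6900, hold=26.0810 ⇒ V=26.0810 continue | (k=2,j=2): S=157.2189, K−S=0.0000, hold=5.7817 ⇒ V=5.7817 continue  boundary S*=55.2612
step 1: (k=1,j=0): S=71.7697, K−S=40.1303, hold=41.6184 ⇒ V=41.6184 continue | (k=1,j=1): S=121.0553, K−S=0.0000, hold=16.3165 ⇒ V=16.3165 continue  boundary S*=-
step 0: (k=0,j=0): S=93.2100, K−S=18.6900, hold=29.2791 ⇒ V=29.2791 continue  boundary S*=-

price = 29.2791
boundary = - - 55.2612 71.7697 55.2612
tree:
29.2791
41.6184 16.3165
56.6388 26.0810 5.7817
69.3501 40.1303 11.0288 0.0000
79.1374 56.6388 21.0378 0.0000 0.0000
86.6735 69.3501 40.1303 0.0000 0.0000 0.0000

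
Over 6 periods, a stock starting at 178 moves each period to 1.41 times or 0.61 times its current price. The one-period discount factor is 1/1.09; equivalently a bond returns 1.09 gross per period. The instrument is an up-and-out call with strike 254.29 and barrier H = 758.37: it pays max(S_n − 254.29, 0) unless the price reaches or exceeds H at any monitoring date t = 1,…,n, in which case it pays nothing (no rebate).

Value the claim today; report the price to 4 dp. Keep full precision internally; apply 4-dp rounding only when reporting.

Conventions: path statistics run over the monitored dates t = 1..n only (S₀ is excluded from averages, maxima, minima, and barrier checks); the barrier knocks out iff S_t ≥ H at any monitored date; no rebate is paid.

price = 33.9248

No-arbitrage gives p* = (R−d)/(u−d) = 0.6000: enumerate every path, weight its payoff by its p*-probability, and discount by R^6.
Enumerate all 2^6 = 64 price paths (U = up ×1.41, D = down ×0.61); each path with k up-moves has probability p*^k·(1−p*)^(6−k).
DDDDDD: M=108.5800, payoff=0.0000, prob=0.004096
UDDDDD: M=250.9800, payoff=0.0000, prob=0.006144
DUDDDD: M=153.0978, payoff=0.0000, prob=0.006144
UUDDDD: M=353.8818, payoff=0.0000, prob=0.009216
DDUDDD: M=108.5800, payoff=0.0000, prob=0.006144
UDUDDD: M=250.9800, payoff=0.0000, prob=0.009216
DUUDDD: M=215.8679, payoff=0.0000, prob=0.009216
UUUDDD: M=498.9733, payoff=0.0000, prob=0.013824
DDDUDD: M=108.5800, payoff=0.0000, prob=0.006144
UDDUDD: M=250.9800, payoff=0.0000, prob=0.009216
DUDUDD: M=153.0978, payoff=0.0000, prob=0.009216
UUDUDD: M=353.8818, payoff=0.0000, prob=0.013824
DDUUDD: M=131.6794, payoff=0.0000, prob=0.009216
UDUUDD: M=304.3737, payoff=0.0000, prob=0.013824
DUUUDD: M=304.3737, payoff=0.0000, prob=0.013824
UUUUDD: M=703.5524, payoff=7.5019, prob=0.020736
DDDDUD: M=108.5800, payoff=0.0000, prob=0.006144
UDDDUD: M=250.9800, payoff=0.0000, prob=0.009216
DUDDUD: M=153.0978, payoff=0.0000, prob=0.009216
UUDDUD: M=353.8818, payoff=0.0000, prob=0.013824
DDUDUD: M=108.5800, payoff=0.0000, prob=0.009216
UDUDUD: M=250.9800, payoff=0.0000, prob=0.013824
DUUDUD: M=215.8679, payoff=0.0000, prob=0.013824
UUUDUD: M=498.9733, payoff=7.5019, prob=0.020736
DDDUUD: M=108.5800, payoff=0.0000, prob=0.009216
UDDUUD: M=250.9800, payoff=0.0000, prob=0.013824
DUDUUD: M=185.6680, payoff=0.0000, prob=0.013824
UUDUUD: M=429.1670, payoff=7.5019, prob=0.020736
DDUUUD: M=185.6680, payoff=0.0000, prob=0.013824
UDUUUD: M=429.1670, payoff=7.5019, prob=0.020736
DUUUUD: M=429.1670, payoff=7.5019, prob=0.020736
UUUUUD: M=992.0089, payoff=0.0000, prob=0.031104
DDDDDU: M=108.5800, payoff=0.0000, prob=0.006144
UDDDDU: M=250.9800, payoff=0.0000, prob=0.009216
DUDDDU: M=153.0978, payoff=0.0000, prob=0.009216
UUDDDU: M=353.8818, payoff=0.0000, prob=0.013824
DDUDDU: M=108.5800, payoff=0.0000, prob=0.009216
UDUDDU: M=250.9800, payoff=0.0000, prob=0.013824
DUUDDU: M=215.8679, payoff=0.0000, prob=0.013824
UUUDDU: M=498.9733, payoff=7.5019, prob=0.020736
DDDUDU: M=108.5800, payoff=0.0000, prob=0.009216
UDDUDU: M=250.9800, payoff=0.0000, prob=0.013824
DUDUDU: M=153.0978, payoff=0.0000, prob=0.013824
UUDUDU: M=353.8818, payoff=7.5019, prob=0.020736
DDUUDU: M=131.6794, payoff=0.0000, prob=0.013824
UDUUDU: M=304.3737, payoff=7.5019, prob=0.020736
DUUUDU: M=304.3737, payoff=7.5019, prob=0.020736
UUUUDU: M=703.5524, payoff=350.8354, prob=0.031104
DDDDUU: M=108.5800, payoff=0.0000, prob=0.009216
UDDDUU: M=250.9800, payoff=0.0000, prob=0.013824
DUDDUU: M=153.0978, payoff=0.0000, prob=0.013824
UUDDUU: M=353.8818, payoff=7.5019, prob=0.020736
DDUDUU: M=113.2575, payoff=0.0000, prob=0.013824
UDUDUU: M=261.7919, payoff=7.5019, prob=0.020736
DUUDUU: M=261.7919, payoff=7.5019, prob=0.020736
UUUDUU: M=605.1254, payoff=350.8354, prob=0.031104
DDDUUU: M=113.2575, payoff=0.0000, prob=0.013824
UDDUUU: M=261.7919, payoff=7.5019, prob=0.020736
DUDUUU: M=261.7919, payoff=7.5019, prob=0.020736
UUDUUU: M=605.1254, payoff=350.8354, prob=0.031104
DDUUUU: M=261.7919, payoff=7.5019, prob=0.020736
UDUUUU: M=605.1254, payoff=350.8354, prob=0.031104
DUUUUU: M=605.1254, payoff=350.8354, prob=0.031104
UUUUUU: M=1398.7325, payoff=0.0000, prob=0.046656
Price = Σ prob·payoff / R^6 = 56.895301 / 1.677100 = 33.9248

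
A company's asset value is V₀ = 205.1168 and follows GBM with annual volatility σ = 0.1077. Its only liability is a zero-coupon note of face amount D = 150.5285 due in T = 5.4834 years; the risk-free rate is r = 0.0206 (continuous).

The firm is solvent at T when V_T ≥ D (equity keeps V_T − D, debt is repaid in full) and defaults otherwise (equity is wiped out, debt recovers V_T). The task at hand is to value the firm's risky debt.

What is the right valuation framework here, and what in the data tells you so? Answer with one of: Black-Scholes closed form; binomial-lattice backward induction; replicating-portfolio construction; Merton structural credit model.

Key observation: the data describe a firm's assets (V₀ = 205.1168, GBM) and a single zero-coupon debt of face 150.5285, so credit quantities follow from equity-as-call in the structural model.

framework: Merton structural credit model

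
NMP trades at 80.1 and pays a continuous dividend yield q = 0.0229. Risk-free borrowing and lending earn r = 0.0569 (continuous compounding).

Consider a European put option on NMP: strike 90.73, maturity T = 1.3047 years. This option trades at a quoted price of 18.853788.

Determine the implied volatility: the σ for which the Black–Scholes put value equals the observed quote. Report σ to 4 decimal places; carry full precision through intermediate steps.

At σ = 0.4212 the Black–Scholes value reproduces the quote:
σ√T = 0.4212·√1.3047 = 0.481109
d₁ = (ln(S/K) + (r−q+σ²/2)T) / (σ√T) = (ln(80.1/90.73) + (0.0569−0.0229+0.4212²/2)·1.3047) / 0.481109 = (-0.124612 + 0.160093) / 0.481109 = 0.073748
d₂ = d₁ − σ√T = 0.073748 − 0.481109 = -0.407362
e^{−rT} = 0.928451
e^{−qT} = 0.970564
N(−d₁) = 0.470606,  N(−d₂) = 0.658129
V = K·e^{−rT}·N(−d₂) − S·e^{−qT}·N(−d₁) = 55.439705 − 36.585916 = 18.853788 (equal to the quote); since ∂V/∂σ > 0 for all σ, the implied volatility is unique

sigma = 0.4212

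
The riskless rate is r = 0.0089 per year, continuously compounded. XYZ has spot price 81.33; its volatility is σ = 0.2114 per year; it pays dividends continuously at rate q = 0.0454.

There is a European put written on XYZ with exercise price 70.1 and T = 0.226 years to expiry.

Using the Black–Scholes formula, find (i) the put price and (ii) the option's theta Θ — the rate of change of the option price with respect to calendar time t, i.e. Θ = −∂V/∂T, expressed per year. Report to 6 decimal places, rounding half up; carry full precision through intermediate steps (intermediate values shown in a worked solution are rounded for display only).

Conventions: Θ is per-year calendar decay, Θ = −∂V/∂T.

σ√T = 0.2114·√0.226 = 0.100498
d₁ = (ln(S/K) + (r−q+σ²/2)T) / (σ√T) = (ln(81.33/70.1) + (0.0089−0.0454+0.2114²/2)·0.226) / 0.100498 = (0.148592 − 0.003199) / 0.100498 = 1.446721
d₂ = d₁ − σ√T = 1.446721 − 0.100498 = 1.346222
e^{−rT} = 0.997991
e^{−qT} = 0.989792
N(−d₁) = 0.073988,  N(−d₂) = 0.089115
Put price V = K·e^{−rT}·N(−d₂) − S·e^{−qT}·N(−d₁) = 6.234440 − 5.955986 = 0.278454
φ(d₁) = (1/√(2π))·e^{−d₁²/2} = 0.140094
Θ = −S·e^{−qT}·φ(d₁)·σ/(2√T) − q·S·e^{−qT}·N(−d₁) + r·K·e^{−rT}·N(−d₂) = −2.507473 − 0.270402 + 0.055487 = -2.722388

price = 0.278454
Θ = -2.722388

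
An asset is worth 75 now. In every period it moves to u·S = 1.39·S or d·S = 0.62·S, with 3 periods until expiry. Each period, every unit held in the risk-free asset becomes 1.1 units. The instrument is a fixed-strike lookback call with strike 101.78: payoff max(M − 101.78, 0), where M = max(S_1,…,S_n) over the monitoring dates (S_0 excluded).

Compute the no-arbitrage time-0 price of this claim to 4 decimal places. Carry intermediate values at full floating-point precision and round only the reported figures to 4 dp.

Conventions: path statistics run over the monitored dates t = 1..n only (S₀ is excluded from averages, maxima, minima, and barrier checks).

Risk-neutral up-probability p* = (R−d)/(u−d) = (1.1−0.62)/(1.39−0.62) = 0.6234; the claim prices as the p*-weighted sum of path payoffs discounted by R^3.
Enumerate all 2^3 = 8 price paths (U = up ×1.39, D = down ×0.62); each path with k up-moves has probability p*^k·(1−p*)^(3−k).
DDD: M=46.5000, payoff=0.0000, prob=0.053422
UDD: M=104.2500, payoff=2.4700, prob=0.088423
DUD: M=64.6350, payoff=0.0000, prob=0.088423
UUD: M=144.9075, payoff=43.1275, prob=0.146355
DDU: M=46.5000, payoff=0.0000, prob=0.088423
UDU: M=104.2500, payoff=2.4700, prob=0.146355
DUU: M=89.8427, payoff=0.0000, prob=0.146355
UUU: M=201.4214, payoff=99.6414, prob=0.242243
Price = Σ prob·payoff / R^3 = 31.029293 / 1.331000 = 23.3128

price = 23.3128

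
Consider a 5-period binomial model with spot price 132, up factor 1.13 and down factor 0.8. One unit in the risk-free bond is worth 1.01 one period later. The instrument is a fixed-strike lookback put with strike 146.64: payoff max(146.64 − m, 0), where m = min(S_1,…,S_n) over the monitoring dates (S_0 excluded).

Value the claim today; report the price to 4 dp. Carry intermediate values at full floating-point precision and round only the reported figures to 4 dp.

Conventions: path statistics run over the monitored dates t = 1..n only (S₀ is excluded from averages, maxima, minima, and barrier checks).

No-arbitrage gives p* = (R−d)/(u−d) = 0.6364: enumerate every path, weight its payoff by its p*-probability, and discount by R^5.
Enumerate all 2^5 = 32 price paths (U = up ×1.13, D = down ×0.8); each path with k up-moves has probability p*^k·(1−p*)^(5−k).
DDDDD: m=43.2538, payoff=103.3862, prob=0.006358
UDDDD: m=61.0959, payoff=85.5441, prob=0.011127
DUDDD: m=61.0959, payoff=85.5441, prob=0.011127
UUDDD: m=86.2980, payoff=60.3420, prob=0.019472
DDUDD: m=61.0959, payoff=85.5441, prob=0.011127
UDUDD: m=86.2980, payoff=60.3420, prob=0.019472
DUUDD: m=86.2980, payoff=60.3420, prob=0.019472
UUUDD: m=121.8959, payoff=24.7441, prob=0.034076
DDDUD: m=61.0959, payoff=85.5441, prob=0.011127
UDDUD: m=86.2980, payoff=60.3420, prob=0.019472
DUDUD: m=86.2980, payoff=60.3420, prob=0.019472
UUDUD: m=121.8959, payoff=24.7441, prob=0.034076
DDUUD: m=84.4800, payoff=62.1600, prob=0.019472
UDUUD: m=119.3280, payoff=27.3120, prob=0.034076
DUUUD: m=105.6000, payoff=41.0400, prob=0.034076
UUUUD: m=149.1600, payoff=0.0000, prob=0.059633
DDDDU: m=54.0672, payoff=92.5728, prob=0.011127
UDDDU: m=76.3699, payoff=70.2701, prob=0.019472
DUDDU: m=76.3699, payoff=70.2701, prob=0.019472
UUDDU: m=107.8725, payoff=38.7675, prob=0.034076
DDUDU: m=76.3699, payoff=70.2701, prob=0.019472
UDUDU: m=107.8725, payoff=38.7675, prob=0.034076
DUUDU: m=105.6000, payoff=41.0400, prob=0.034076
UUUDU: m=149.1600, payoff=0.0000, prob=0.059633
DDDUU: m=67.5840, payoff=79.0560, prob=0.019472
UDDUU: m=95.4624, payoff=51.1776, prob=0.034076
DUDUU: m=95.4624, payoff=51.1776, prob=0.034076
UUDUU: m=134.8406, payoff=11.7994, prob=0.059633
DDUUU: m=84.4800, payoff=62.1600, prob=0.034076
UDUUU: m=119.3280, payoff=27.3120, prob=0.059633
DUUUU: m=105.6000, payoff=41.0400, prob=0.059633
UUUUU: m=149.1600, payoff=0.0000, prob=0.104358
Price = Σ prob·payoff / R^5 = 36.666234 / 1.051010 = 34.8867

price = 34.8867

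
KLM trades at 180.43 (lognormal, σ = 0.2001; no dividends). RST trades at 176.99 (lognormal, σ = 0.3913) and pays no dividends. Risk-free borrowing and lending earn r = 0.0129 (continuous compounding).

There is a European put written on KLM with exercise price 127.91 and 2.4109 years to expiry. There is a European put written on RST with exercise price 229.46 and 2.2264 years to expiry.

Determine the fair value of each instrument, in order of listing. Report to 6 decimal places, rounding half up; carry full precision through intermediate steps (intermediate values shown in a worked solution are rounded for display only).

[KLM put K=127.91]
σ√T = 0.2001·√2.4109 = 0.310697
d₁ = (ln(S/K) + (r+σ²/2)T) / (σ√T) = (ln(180.43/127.91) + (0.0129+0.2001²/2)·2.4109) / 0.310697 = (0.344016 + 0.079367) / 0.310697 = 1.362688
d₂ = d₁ − σ√T = 1.362688 − 0.310697 = 1.051992
e^{−rT} = 0.969378
N(−d₁) = 0.086490,  N(−d₂) = 0.146402
price = K·e^{−rT}·N(−d₂) − S·N(−d₁) = 18.152805 − 15.605457 = 2.547349
[RST put K=229.46]
σ√T = 0.3913·√2.2264 = 0.583864
d₁ = (ln(S/K) + (r+σ²/2)T) / (σ√T) = (ln(176.99/229.46) + (0.0129+0.3913²/2)·2.2264) / 0.583864 = (-0.259635 + 0.199169) / 0.583864 = -0.103563
d₂ = d₁ − σ√T = -0.103563 − 0.583864 = -0.687426
e^{−rT} = 0.971688
N(−d₁) = 0.541242,  N(−d₂) = 0.754093
price = K·e^{−rT}·N(−d₂) − S·N(−d₁) = 168.135224 − 95.794393 = 72.340831

price(KLM put K=127.91) = 2.547349
price(RST put K=229.46) = 72.340831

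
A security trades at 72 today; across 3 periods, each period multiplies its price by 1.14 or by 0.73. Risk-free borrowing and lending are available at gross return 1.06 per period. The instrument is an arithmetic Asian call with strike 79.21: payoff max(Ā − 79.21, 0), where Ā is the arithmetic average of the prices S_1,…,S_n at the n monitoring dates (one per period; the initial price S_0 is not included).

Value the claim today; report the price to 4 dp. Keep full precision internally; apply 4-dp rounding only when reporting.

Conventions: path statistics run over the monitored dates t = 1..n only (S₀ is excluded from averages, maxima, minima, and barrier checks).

Set p* = 0.8049 (from d < R < u); the path-dependent value is the discounted p*-expectation over all price paths.
Enumerate all 2^3 = 8 price paths (U = up ×1.14, D = down ×0.73); each path with k up-moves has probability p*^k·(1−p*)^(3−k).
DDD: Ā=39.6460, payoff=0.0000, prob=0.007429
UDD: Ā=61.9129, payoff=0.0000, prob=0.030644
DUD: Ā=52.0729, payoff=0.0000, prob=0.030644
UUD: Ā=81.3194, payoff=2.1094, prob=0.126406
DDU: Ā=44.8897, payoff=0.0000, prob=0.030644
UDU: Ā=70.1018, payoff=0.0000, prob=0.126406
DUU: Ā=60.2618, payoff=0.0000, prob=0.126406
UUU: Ā=94.1075, payoff=14.8975, prob=0.521423
Price = Σ prob·payoff / R^3 = 8.034516 / 1.191016 = 6.7459

price = 6.7459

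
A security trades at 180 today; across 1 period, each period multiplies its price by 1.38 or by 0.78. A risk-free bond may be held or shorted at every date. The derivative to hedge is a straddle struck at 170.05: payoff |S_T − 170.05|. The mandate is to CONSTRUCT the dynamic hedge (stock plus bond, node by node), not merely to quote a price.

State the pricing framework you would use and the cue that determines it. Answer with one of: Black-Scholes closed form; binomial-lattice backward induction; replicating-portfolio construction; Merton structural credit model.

framework: replicating-portfolio construction

Key observation: since the answer must list Δ and B at each node of the 1.38/0.78 lattice on 180, the replicating-portfolio method — solving the two-state system at every node — is the one that applies.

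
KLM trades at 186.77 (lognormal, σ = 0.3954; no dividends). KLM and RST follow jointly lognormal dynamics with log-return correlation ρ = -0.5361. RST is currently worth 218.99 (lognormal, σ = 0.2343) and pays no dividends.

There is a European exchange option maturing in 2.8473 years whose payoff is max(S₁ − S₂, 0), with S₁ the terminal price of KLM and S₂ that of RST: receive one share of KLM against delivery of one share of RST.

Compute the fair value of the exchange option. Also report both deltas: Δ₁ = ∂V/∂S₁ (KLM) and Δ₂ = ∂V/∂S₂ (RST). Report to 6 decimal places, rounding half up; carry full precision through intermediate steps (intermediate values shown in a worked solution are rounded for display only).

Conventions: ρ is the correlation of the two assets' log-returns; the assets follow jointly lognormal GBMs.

exchange price = 58.257876
Δ1 = 0.618270
Δ2 = -0.261274

σ_eff = √(σ₁² + σ₂² − 2ρσ₁σ₂) = √(0.3954² + 0.2343² − 2·-0.5361·0.3954·0.2343) = 0.557287
d₁ = (ln(S₁/S₂) + (q₂ − q₁ + σ_eff²/2)T) / (σ_eff√T) = (ln(186.77/218.99) + (0.0 − 0.0 + 0.155284)·2.8473) / 0.940363 = 0.300940
d₂ = d₁ − σ_eff√T = 0.300940 − 0.940363 = -0.639423
N(d₁) = 0.618270,  N(d₂) = 0.261274
V = S₁·e^{−q₁T}·N(d₁) − S₂·e^{−q₂T}·N(d₂) = 115.474274 − 57.216398 = 58.257876
Key observation: r never enters — measured in units of RST, the claim is a call on S₁/S₂ struck at 1, so only the dividend yields and σ_eff matter.
Δ₁ = e^{−q₁T}·N(d₁) = 0.618270;  Δ₂ = −e^{−q₂T}·N(d₂) = -0.261274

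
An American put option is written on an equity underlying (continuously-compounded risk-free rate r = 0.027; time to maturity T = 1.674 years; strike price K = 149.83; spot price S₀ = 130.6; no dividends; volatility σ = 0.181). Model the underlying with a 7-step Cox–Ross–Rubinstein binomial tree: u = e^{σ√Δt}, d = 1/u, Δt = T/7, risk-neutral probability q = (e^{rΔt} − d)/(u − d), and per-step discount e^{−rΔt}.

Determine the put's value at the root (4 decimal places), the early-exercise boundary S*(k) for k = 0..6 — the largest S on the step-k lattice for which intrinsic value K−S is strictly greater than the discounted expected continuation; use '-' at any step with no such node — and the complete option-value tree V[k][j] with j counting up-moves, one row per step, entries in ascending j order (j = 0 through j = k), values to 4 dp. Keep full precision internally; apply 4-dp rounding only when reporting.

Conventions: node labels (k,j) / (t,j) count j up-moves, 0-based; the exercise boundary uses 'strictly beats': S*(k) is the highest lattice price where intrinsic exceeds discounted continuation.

Δt=0.23914  u=1.09255  d=0.91529  q=0.51443  discount=0.99356
step 7 (expiry): payoffs max(K−S,0) = 79.5457 65.9343 49.6869 30.2930 7.1432 0.0000 0.0000 0.0000
step 6: (k=6,j=0): S=76.7890, K−S=73.0410, hold=72.0767 ⇒ V=73.0410 exercise | (k=6,j=1): S=91.6601, K−S=58.1699, hold=57.2056 ⇒ V=58.1699 exercise | (k=6,j=2): S=109.4112, K−S=40.4188, hold=39.4545 ⇒ V=40.4188 exercise | (k=6,j=3): S=130.6000, K−S=19.2300, hold=18.2657 ⇒ V=19.2300 exercise | (k=6,j=4): S=155.8923, K−S=0.0000, hold=3.4462 ⇒ V=3.4462 continue | (k=6,j=5): S=186.0827, K−S=0.0000, hold=0.0000 ⇒ V=0.0000 continue | (k=6,j=6): S=222.1199, K−S=0.0000, hold=0.0000 ⇒ V=0.0000 continue  boundary S*=130.6000
step 5: (k=5,j=0): S=83.8957, K−S=65.9343, hold=64.9700 ⇒ V=65.9343 exercise | (k=5,j=1): S=100.1431, K−S=49.6869, hold=48.7226 ⇒ V=49.6869 exercise | (k=5,j=2): S=119.5370, K−S=30.2930, hold=29.3287 ⇒ V=30.2930 exercise | (k=5,j=3): S=142.6868, K−S=7.1432, hold=11.0388 ⇒ V=11.0388 continue | (k=5,j=4): S=170.3199, K−S=0.0000, hold=1.6626 ⇒ V=1.6626 continue | (k=5,j=5): S=203.3044, K−S=0.0000, hold=0.0000 ⇒ V=0.0000 continue  boundary S*=119.5370
step 4: (k=4,j=0): S=91.6601, K−S=58.1699, hold=57.2056 ⇒ V=58.1699 exercise | (k=4,j=1): S=109.4112, K−S=40.4188, hold=39.4545 ⇒ V=40.4188 exercise | (k=4,j=2): S=130.6000, K−S=19.2300, hold=20.2568 ⇒ V=20.2568 continue | (k=4,j=3): S=155.8923, K−S=0.0000, hold=6.1754 ⇒ V=6.1754 continue | (k=4,j=4): S=186.0827, K−S=0.0000, hold=0.8021 ⇒ V=0.8021 continue  boundary S*=109.4112
step 3: (k=3,j=0): S=100.1431, K−S=49.6869, hold=48.7226 ⇒ V=49.6869 exercise | (k=3,j=1): S=119.5370, K−S=30.2930, hold=29.8535 ⇒ V=30.2930 exercise | (k=3,j=2): S=142.6868, K−S=7.1432, hold=12.9292 ⇒ V=12.9292 continue | (k=3,j=3): S=170.3199, K−S=0.0000, hold=3.3893 ⇒ V=3.3893 continue  boundary S*=119.5370
step 2: (k=2,j=0): S=109.4112, K−S=40.4188, hold=39.4545 ⇒ V=40.4188 exercise | (k=2,j=1): S=130.6000, K−S=19.2300, hold=21.2230 ⇒ V=21.2230 continue | (k=2,j=2): S=155.8923, K−S=0.0000, hold=7.9699 ⇒ V=7.9699 continue  boundary S*=109.4112
step 1: (k=1,j=0): S=119.5370, K−S=30.2930, hold=30.3473 ⇒ V=30.3473 continue | (k=1,j=1): S=142.6868, K−S=7.1432, hold=14.3125 ⇒ V=14.3125 continue  boundary S*=-
step 0: (k=0,j=0): S=130.6000, K−S=19.2300, hold=21.9563 ⇒ V=21.9563 continue  boundary S*=-

price = 21.9563
boundary = - - 109.4112 119.5370 109.4112 119.5370 130.6000
tree:
21.9563
30.3473 14.3125
40.4188 21.2230 7.9699
49.6869 30.2930 12.9292 3.3893
58.1699 40.4188 20.2568 6.1754 0.8021
65.9343 49.6869 30.2930 11.0388 1.6626 0.0000
73.0410 58.1699 40.4188 19.2300 3.4462 0.0000 0.0000
79.5457 65.9343 49.6869 30.2930 7.1432 0.0000 0.0000 0.0000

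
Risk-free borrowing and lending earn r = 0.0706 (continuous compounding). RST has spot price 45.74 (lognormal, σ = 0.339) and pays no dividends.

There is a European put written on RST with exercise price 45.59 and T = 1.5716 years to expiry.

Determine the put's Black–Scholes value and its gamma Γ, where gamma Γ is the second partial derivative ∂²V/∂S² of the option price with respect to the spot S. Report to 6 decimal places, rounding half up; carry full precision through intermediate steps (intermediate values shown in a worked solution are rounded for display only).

σ√T = 0.339·√1.5716 = 0.424982
d₁ = (ln(S/K) + (r+σ²/2)T) / (σ√T) = (ln(45.74/45.59) + (0.0706+0.339²/2)·1.5716) / 0.424982 = (0.003285 + 0.201260) / 0.424982 = 0.481302
d₂ = d₁ − σ√T = 0.481302 − 0.424982 = 0.056320
e^{−rT} = 0.894979
N(−d₁) = 0.315151,  N(−d₂) = 0.477544
Put price V = K·e^{−rT}·N(−d₂) − S·N(−d₁) = 19.484779 − 14.415007 = 5.069772
φ(d₁) = (1/√(2π))·e^{−d₁²/2} = 0.355310
Γ = φ(d₁) / (S·σ·√T) = 0.018279

price = 5.069772
Γ = 0.018279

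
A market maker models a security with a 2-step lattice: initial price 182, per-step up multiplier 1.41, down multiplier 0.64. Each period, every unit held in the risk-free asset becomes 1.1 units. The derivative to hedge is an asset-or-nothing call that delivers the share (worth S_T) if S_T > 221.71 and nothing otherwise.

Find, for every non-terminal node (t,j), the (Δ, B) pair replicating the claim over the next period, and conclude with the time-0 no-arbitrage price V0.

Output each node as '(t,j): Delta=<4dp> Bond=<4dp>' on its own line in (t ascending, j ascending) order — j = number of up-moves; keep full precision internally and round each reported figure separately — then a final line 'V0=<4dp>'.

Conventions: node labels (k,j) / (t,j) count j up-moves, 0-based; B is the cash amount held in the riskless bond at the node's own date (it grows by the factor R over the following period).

(0,0): Delta=1.4022 Bond=-148.4843
(1,0): Delta=0.0000 Bond=0.0000
(1,1): Delta=1.8312 Bond=-273.4048
V0=106.7231

Since d<R<u, set p* = (R−d)/(u−d) = 0.5974; price each node as the discounted p*-expectation of its children.
At maturity the claim pays: V(2,0)=0.0000, V(2,1)=0.0000, V(2,2)=361.8342
Node (1,0) S=116.4800: V=(p*·0.0000+(1−p*)·0.0000)/1.1=0.0000; Δ=(0.0000−0.0000)/(164.2368−74.5472)=0.0000; B=V−Δ·S=0.0000
Node (1,1) S=256.6200: V=(p*·361.8342+(1−p*)·0.0000)/1.1=196.5097; Δ=(361.8342−0.0000)/(361.8342−164.2368)=1.8312; B=V−Δ·S=-273.4048
Node (0,0) S=182.0000: V=(p*·196.5097+(1−p*)·0.0000)/1.1=106.7231; Δ=(196.5097−0.0000)/(256.6200−116.4800)=1.4022; B=V−Δ·S=-148.4843
As a check, the time-0 holding Δ(0,0)·S0 + B(0,0) comes to 106.7231 — exactly V0.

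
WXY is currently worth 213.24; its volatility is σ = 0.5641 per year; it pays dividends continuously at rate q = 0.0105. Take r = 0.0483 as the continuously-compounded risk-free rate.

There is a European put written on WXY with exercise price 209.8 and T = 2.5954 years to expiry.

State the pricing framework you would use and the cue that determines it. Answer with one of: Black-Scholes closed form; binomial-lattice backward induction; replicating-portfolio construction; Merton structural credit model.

framework: Black-Scholes closed form

Key observation: a European claim on WXY (strike 209.8) — a lognormal (GBM) underlying with constant rate and volatility — has an exact closed-form value; no lattice or capital structure is involved.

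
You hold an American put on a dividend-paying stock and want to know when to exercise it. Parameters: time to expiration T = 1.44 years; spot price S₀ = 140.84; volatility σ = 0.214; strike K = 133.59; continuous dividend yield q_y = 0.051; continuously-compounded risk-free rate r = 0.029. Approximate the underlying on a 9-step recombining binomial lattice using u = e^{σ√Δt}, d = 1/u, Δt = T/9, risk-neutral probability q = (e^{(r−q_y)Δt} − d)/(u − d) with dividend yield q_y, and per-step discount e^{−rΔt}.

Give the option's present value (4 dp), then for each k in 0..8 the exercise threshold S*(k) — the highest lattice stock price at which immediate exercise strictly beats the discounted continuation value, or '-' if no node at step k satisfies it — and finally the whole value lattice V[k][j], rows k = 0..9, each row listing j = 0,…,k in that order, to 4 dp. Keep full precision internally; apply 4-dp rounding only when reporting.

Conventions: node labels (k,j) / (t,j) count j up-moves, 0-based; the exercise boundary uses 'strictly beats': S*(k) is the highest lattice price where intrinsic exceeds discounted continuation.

price = 11.9766
boundary = - - - - - - - - 71.0103
tree:
11.9766
16.2830 7.0043
21.6046 10.1536 3.3503
27.8880 14.3916 5.2438 1.1445
34.9136 19.8607 8.0685 1.9558 0.1965
42.2868 26.5466 12.1537 3.3181 0.3643 0.0000
49.5233 34.1563 17.8149 5.5807 0.6754 0.0000 0.0000
56.2740 42.0409 25.1766 9.2878 1.2523 0.0000 0.0000 0.0000
62.5797 49.3865 33.7789 15.2568 2.3217 0.0000 0.0000 0.0000 0.0000
68.4053 56.2335 41.7889 24.6470 4.3043 0.0000 0.0000 0.0000 0.0000 0.0000

Δt=0.16000  u=1.08937  d=0.91796  q=0.45811  discount=0.99537
step 9 (expiry): payoffs max(K−S,0) = 68.4053 56.2335 41.7889 24.6470 4.3043 0.0000 0.0000 0.0000 0.0000 0.0000
step 8: (k=8,j=0): S=71.0103, K−S=62.5797, hold=62.5384 ⇒ V=62.5797 exercise | (k=8,j=1): S=84.2699, K−S=49.3201, hold=49.3865 ⇒ V=49.3865 continue | (k=8,j=2): S=100.0054, K−S=33.5846, hold=33.7789 ⇒ V=33.7789 continue | (k=8,j=3): S=118.6793, K−S=14.9107, hold=15.2568 ⇒ V=15.2568 continue | (k=8,j=4): S=140.8400, K−S=0.0000, hold=2.3217 ⇒ V=2.3217 continue | (k=8,j=5): S=167.1388, K−S=0.0000, hold=0.0000 ⇒ V=0.0000 continue | (k=8,j=6): S=198.3483, K−S=0.0000, hold=0.0000 ⇒ V=0.0000 continue | (k=8,j=7): S=235.3855, K−S=0.0000, hold=0.0000 ⇒ V=0.0000 continue | (k=8,j=8): S=279.3386, K−S=0.0000, hold=0.0000 ⇒ V=0.0000 continue  boundary S*=71.0103
step 7: (k=7,j=0): S=77.3565, K−S=56.2335, hold=56.2740 ⇒ V=56.2740 continue | (k=7,j=1): S=91.8011, K−S=41.7889, hold=42.0409 ⇒ V=42.0409 continue | (k=7,j=2): S=108.9430, K−S=24.6470, hold=25.1766 ⇒ V=25.1766 continue | (k=7,j=3): S=129.2857, K−S=4.3043, hold=9.2878 ⇒ V=9.2878 continue | (k=7,j=4): S=153.4269, K−S=0.0000, hold=1.2523 ⇒ V=1.2523 continue | (k=7,j=5): S=182.0761, K−S=0.0000, hold=0.0000 ⇒ V=0.0000 continue | (k=7,j=6): S=216.0748, K−S=0.0000, hold=0.0000 ⇒ V=0.0000 continue | (k=7,j=7): S=256.4220, K−S=0.0000, hold=0.0000 ⇒ V=0.0000 continue  boundary S*=-
step 6: (k=6,j=0): S=84.2699, K−S=49.3201, hold=49.5233 ⇒ V=49.5233 continue | (k=6,j=1): S=100.0054, K−S=33.5846, hold=34.1563 ⇒ V=34.1563 continue | (k=6,j=2): S=118.6793, K−S=14.9107, hold=17.8149 ⇒ V=17.8149 continue | (k=6,j=3): S=140.8400, K−S=0.0000, hold=5.5807 ⇒ V=5.5807 continue | (k=6,j=4): S=167.1388, K−S=0.0000, hold=0.6754 ⇒ V=0.6754 continue | (k=6,j=5): S=198.3483, K−S=0.0000, hold=0.0000 ⇒ V=0.0000 continue | (k=6,j=6): S=235.3855, K−S=0.0000, hold=0.0000 ⇒ V=0.0000 continue  boundary S*=-
step 5: (k=5,j=0): S=91.8011, K−S=41.7889, hold=42.2868 ⇒ V=42.2868 continue | (k=5,j=1): S=108.9430, K−S=24.6470, hold=26.5466 ⇒ V=26.5466 continue | (k=5,j=2): S=129.2857, K−S=4.3043, hold=12.1537 ⇒ V=12.1537 continue | (k=5,j=3): S=153.4269, K−S=0.0000, hold=3.3181 ⇒ V=3.3181 continue | (k=5,j=4): S=182.0761, K−S=0.0000, hold=0.3643 ⇒ V=0.3643 continue | (k=5,j=5): S=216.0748, K−S=0.0000, hold=0.0000 ⇒ V=0.0000 continue  boundary S*=-
step 4: (k=4,j=0): S=100.0054, K−S=33.5846, hold=34.9136 ⇒ V=34.9136 continue | (k=4,j=1): S=118.6793, K−S=14.9107, hold=19.8607 ⇒ V=19.8607 continue | (k=4,j=2): S=140.8400, K−S=0.0000, hold=8.0685 ⇒ V=8.0685 continue | (k=4,j=3): S=167.1388, K−S=0.0000, hold=1.9558 ⇒ V=1.9558 continue | (k=4,j=4): S=198.3483, K−S=0.0000, hold=0.1965 ⇒ V=0.1965 continue  boundary S*=-
step 3: (k=3,j=0): S=108.9430, K−S=24.6470, hold=27.8880 ⇒ V=27.8880 continue | (k=3,j=1): S=129.2857, K−S=4.3043, hold=14.3916 ⇒ V=14.3916 continue | (k=3,j=2): S=153.4269, K−S=0.0000, hold=5.2438 ⇒ V=5.2438 continue | (k=3,j=3): S=182.0761, K−S=0.0000, hold=1.1445 ⇒ V=1.1445 continue  boundary S*=-
step 2: (k=2,j=0): S=118.6793, K−S=14.9107, hold=21.6046 ⇒ V=21.6046 continue | (k=2,j=1): S=140.8400, K−S=0.0000, hold=10.1536 ⇒ V=10.1536 continue | (k=2,j=2): S=167.1388, K−S=0.0000, hold=3.3503 ⇒ V=3.3503 continue  boundary S*=-
step 1: (k=1,j=0): S=129.2857, K−S=4.3043, hold=16.2830 ⇒ V=16.2830 continue | (k=1,j=1): S=153.4269, K−S=0.0000, hold=7.0043 ⇒ V=7.0043 continue  boundary S*=-
step 0: (k=0,j=0): S=140.8400, K−S=0.0000, hold=11.9766 ⇒ V=11.9766 continue  boundary S*=-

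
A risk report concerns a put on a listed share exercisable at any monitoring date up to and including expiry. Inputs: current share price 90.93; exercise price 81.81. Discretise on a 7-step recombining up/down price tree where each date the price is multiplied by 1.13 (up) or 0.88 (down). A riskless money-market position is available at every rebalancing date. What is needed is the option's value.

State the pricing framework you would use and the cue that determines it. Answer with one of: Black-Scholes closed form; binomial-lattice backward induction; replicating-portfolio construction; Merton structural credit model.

framework: binomial-lattice backward induction

Key observation: the exercise right at every one of the 7 steps is what matters: each node needs max(81.81 − S, continuation), which only the stepwise tree valuation starting from spot 90.93 delivers.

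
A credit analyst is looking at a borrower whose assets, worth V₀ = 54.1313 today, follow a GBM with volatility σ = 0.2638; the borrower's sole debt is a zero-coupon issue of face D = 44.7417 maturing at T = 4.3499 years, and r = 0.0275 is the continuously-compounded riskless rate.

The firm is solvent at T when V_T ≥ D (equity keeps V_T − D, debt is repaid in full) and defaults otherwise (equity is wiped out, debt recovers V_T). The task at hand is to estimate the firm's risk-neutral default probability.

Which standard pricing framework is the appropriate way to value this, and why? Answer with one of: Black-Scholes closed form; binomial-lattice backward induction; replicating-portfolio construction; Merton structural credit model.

framework: Merton structural credit model

Key observation: assets follow a GBM and default happens iff V_T < 44.7417; valuing claims on that split (equity as a call, risky debt as the residual) is the structural model's definition.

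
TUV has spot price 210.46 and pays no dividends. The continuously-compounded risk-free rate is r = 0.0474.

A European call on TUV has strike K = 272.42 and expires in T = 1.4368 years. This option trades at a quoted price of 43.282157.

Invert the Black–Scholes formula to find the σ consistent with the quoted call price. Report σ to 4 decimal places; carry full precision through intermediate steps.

sigma = 0.5785

At σ = 0.5785 the Black–Scholes value reproduces the quote:
σ√T = 0.5785·√1.4368 = 0.693428
d₁ = (ln(S/K) + (r+σ²/2)T) / (σ√T) = (ln(210.46/272.42) + (0.0474+0.5785²/2)·1.4368) / 0.693428 = (-0.258049 + 0.308526) / 0.693428 = 0.072792
d₂ = d₁ − σ√T = 0.072792 − 0.693428 = -0.620636
e^{−rT} = 0.934163
N(d₁) = 0.529014,  N(d₂) = 0.267420
V = S·N(d₁) − K·e^{−rT}·N(d₂) = 111.336357 − 68.054200 = 43.282157 (the observed quote) — the price is monotone increasing in volatility, hence this σ is the only solution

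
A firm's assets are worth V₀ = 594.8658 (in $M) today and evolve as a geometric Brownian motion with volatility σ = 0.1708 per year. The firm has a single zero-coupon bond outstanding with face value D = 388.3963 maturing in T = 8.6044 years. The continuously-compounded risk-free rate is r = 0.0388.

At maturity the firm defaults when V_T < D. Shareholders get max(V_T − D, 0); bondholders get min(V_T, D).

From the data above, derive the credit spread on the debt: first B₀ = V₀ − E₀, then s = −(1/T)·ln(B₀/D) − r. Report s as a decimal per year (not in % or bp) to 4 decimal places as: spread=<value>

spread=0.0024

With assets at 594.8658 and a single debt payment of 388.3963 at 8.6044 years:
d₁ = [ln(V₀/D) + (r + σ²/2)T] / (σ√T)
   = [ln(594.8658/388.3963) + (0.0388 + 0.5·0.1708²)·8.6044] / (0.1708·√8.6044)
   = [0.426310 + 0.459357] / 0.501012 = 1.767756
d₂ = d₁ − σ√T = 1.767756 − 0.501012 = 1.266744
N(d₁) = 0.961449,  N(d₂) = 0.897377,  e^(−rT) = 0.716161
E₀ = V₀·N(d₁) − D·e^(−rT)·N(d₂)
   = 594.8658·0.961449 − 388.3963·0.716161·0.897377 = 322.324191
B₀ = V₀ − E₀ = 594.8658 − 322.324191 = 272.541609
spread = −(1/T)·ln(B₀/D) − r = −(1/8.6044)·ln(272.541609/388.3963) − 0.0388 = 0.00236904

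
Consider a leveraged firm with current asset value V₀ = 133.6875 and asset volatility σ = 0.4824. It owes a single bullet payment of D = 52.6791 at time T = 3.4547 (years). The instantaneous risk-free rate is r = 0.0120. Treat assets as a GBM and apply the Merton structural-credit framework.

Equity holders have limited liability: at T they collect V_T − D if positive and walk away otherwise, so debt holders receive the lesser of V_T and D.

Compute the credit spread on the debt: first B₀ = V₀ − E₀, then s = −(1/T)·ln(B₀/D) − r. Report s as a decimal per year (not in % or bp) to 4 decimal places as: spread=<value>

spread=0.0294

With assets at 133.6875 and a single debt payment of 52.6791 at 3.4547 years:
d₁ = [ln(V₀/D) + (r + σ²/2)T] / (σ√T)
   = [ln(133.6875/52.6791) + (0.0120 + 0.5·0.4824²)·3.4547] / (0.4824·√3.4547)
   = [0.931286 + 0.443428] / 0.896628 = 1.533204
d₂ = d₁ − σ√T = 1.533204 − 0.896628 = 0.636575
N(d₁) = 0.937387,  N(d₂) = 0.737799,  e^(−rT) = 0.959391
E₀ = V₀·N(d₁) − D·e^(−rT)·N(d₂)
   = 133.6875·0.937387 − 52.6791·0.959391·0.737799 = 88.028673
B₀ = V₀ − E₀ = 133.6875 − 88.028673 = 45.658827
spread = −(1/T)·ln(B₀/D) − r = −(1/3.4547)·ln(45.658827/52.6791) − 0.0120 = 0.02939921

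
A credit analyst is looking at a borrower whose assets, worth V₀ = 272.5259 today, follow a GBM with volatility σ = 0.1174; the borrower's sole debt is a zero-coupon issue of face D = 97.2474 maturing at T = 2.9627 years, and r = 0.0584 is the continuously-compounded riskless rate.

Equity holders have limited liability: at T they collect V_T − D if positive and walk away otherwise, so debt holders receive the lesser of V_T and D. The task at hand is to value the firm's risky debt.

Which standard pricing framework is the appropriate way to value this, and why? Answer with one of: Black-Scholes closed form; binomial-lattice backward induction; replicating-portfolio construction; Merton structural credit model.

Key observation: with the firm-asset dynamics (V₀ = 272.5259) and a single zero-coupon liability of face 97.2474 given, debt value, spread, and default probability all derive from the option view of the balance sheet.

framework: Merton structural credit model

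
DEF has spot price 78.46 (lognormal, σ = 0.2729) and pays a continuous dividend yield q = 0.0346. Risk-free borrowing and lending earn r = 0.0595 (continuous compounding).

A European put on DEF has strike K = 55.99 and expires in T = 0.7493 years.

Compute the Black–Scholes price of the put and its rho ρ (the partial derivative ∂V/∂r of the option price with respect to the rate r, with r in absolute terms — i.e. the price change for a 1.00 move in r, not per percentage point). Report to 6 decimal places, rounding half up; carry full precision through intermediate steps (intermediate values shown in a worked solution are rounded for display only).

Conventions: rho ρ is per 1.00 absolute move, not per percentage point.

σ√T = 0.2729·√0.7493 = 0.236228
d₁ = (ln(S/K) + (r−q+σ²/2)T) / (σ√T) = (ln(78.46/55.99) + (0.0595−0.0346+0.2729²/2)·0.7493) / 0.236228 = (0.337416 + 0.046559) / 0.236228 = 1.625443
d₂ = d₁ − σ√T = 1.625443 − 0.236228 = 1.389215
e^{−rT} = 0.956396
e^{−qT} = 0.974407
N(−d₁) = 0.052034,  N(−d₂) = 0.082384
Put price V = K·e^{−rT}·N(−d₂) − S·e^{−qT}·N(−d₁) = 4.411529 − 3.978109 = 0.433421
ρ = −K·T·e^{−rT}·N(−d₂) = -3.305559

price = 0.433421
ρ = -3.305559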